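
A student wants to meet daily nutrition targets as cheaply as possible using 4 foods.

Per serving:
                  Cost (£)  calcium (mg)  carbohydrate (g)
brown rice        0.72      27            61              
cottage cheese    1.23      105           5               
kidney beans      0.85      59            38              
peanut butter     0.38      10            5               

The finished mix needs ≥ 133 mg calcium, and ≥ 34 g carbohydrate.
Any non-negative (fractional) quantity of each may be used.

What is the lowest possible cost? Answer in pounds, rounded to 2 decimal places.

£1.68

Let x1 = servings of brown rice, x2 = servings of cottage cheese, x3 = servings of kidney beans, x4 = servings of peanut butter.
min 0.72x1 + 1.23x2 + 0.85x3 + 0.38x4 subject to:
  27x1 + 105x2 + 59x3 + 10x4 ≥ 133   (calcium)
  61x1 + 5x2 + 38x3 + 5x4 ≥ 34   (carbohydrate)
  x1, x2, x3, x4 ≥ 0.
The minimum-cost mix takes nothing from brown rice, peanut butter — only cottage cheese, kidney beans. There the calcium and carbohydrate constraints are tight.
Optimal quantities: cottage cheese = 0.8249 servings, kidney beans = 0.7862 servings.
Total cost: 1.23·0.8249 + 0.85·0.7862 = 1.6829.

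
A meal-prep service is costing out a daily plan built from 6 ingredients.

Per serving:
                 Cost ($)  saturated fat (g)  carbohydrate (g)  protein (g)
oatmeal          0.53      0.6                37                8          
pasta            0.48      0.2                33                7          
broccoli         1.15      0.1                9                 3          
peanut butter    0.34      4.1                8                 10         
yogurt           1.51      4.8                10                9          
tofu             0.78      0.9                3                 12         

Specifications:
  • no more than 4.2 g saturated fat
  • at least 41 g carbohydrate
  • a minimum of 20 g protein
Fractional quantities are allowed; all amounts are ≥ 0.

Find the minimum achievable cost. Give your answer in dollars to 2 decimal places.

Let x1 = servings of oatmeal, x2 = servings of pasta, x3 = servings of broccoli, x4 = servings of peanut butter, x5 = servings of yogurt, x6 = servings of tofu.
Minimise 0.53x1 + 0.48x2 + 1.15x3 + 0.34x4 + 1.51x5 + 0.78x6 subject to:
  0.6x1 + 0.2x2 + 0.1x3 + 4.1x4 + 4.8x5 + 0.9x6 ≤ 4.2   (saturated fat)
  37x1 + 33x2 + 9x3 + 8x4 + 10x5 + 3x6 ≥ 41   (carbohydrate)
  8x1 + 7x2 + 3x3 + 10x4 + 9x5 + 12x6 ≥ 20   (protein)
  x1, x2, x3, x4, x5, x6 ≥ 0.
At the optimum only pasta, peanut butter are positive (oatmeal, broccoli, yogurt, tofu = 0). The saturated fat and protein requirements are met with equality.
So pasta = 1.498 servings, peanut butter = 0.9513 servings.
Hence cost = 0.48·1.498 + 0.34·0.9513 = $1.0425.

$1.04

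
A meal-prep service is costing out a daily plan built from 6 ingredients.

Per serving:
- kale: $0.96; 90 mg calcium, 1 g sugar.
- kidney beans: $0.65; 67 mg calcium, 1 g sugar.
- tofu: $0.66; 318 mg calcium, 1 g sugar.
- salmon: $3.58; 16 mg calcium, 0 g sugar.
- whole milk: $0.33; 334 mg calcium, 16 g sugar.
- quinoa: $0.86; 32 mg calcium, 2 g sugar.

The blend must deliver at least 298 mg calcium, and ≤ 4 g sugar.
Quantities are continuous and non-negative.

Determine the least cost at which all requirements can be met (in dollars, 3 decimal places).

This is a linear program. Let x1 = servings of kale, x2 = servings of kidney beans, x3 = servings of tofu, x4 = servings of salmon, x5 = servings of whole milk, x6 = servings of quinoa.
Minimise 0.96x1 + 0.65x2 + 0.66x3 + 3.58x4 + 0.33x5 + 0.86x6 s.t.:
  90x1 + 67x2 + 318x3 + 16x4 + 334x5 + 32x6 ≥ 298   (calcium)
  1x1 + 1x2 + 1x3 + 16x5 + 2x6 ≤ 4   (sugar)
  x1, x2, x3, x4, x5, x6 ≥ 0.
The minimum-cost mix takes nothing from kale, kidney beans, salmon, quinoa — only tofu, whole milk. Binding constraints: calcium and sugar.
That vertex is x3 = 0.7219, x5 = 0.2049.
Hence cost = 0.66·0.7219 + 0.33·0.2049 = $0.54407.

$0.544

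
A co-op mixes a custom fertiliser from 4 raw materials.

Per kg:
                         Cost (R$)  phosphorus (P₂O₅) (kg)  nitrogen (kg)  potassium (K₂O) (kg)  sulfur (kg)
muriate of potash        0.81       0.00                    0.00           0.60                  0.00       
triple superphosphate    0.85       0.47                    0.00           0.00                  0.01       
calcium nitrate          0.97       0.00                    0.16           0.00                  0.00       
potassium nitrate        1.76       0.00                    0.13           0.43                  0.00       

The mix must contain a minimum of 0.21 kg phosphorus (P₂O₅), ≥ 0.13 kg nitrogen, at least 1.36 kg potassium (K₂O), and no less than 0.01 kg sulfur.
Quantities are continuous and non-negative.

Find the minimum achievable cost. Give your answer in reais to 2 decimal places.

R$3.47

Let x1 = kg of muriate of potash, x2 = kg of triple superphosphate, x3 = kg of calcium nitrate, x4 = kg of potassium nitrate.
Minimize 0.81x1 + 0.85x2 + 0.97x3 + 1.76x4 subject to:
  0.47x2 ≥ 0.21   (phosphorus (P₂O₅))
  0.16x3 + 0.13x4 ≥ 0.13   (nitrogen)
  0.6x1 + 0.43x4 ≥ 1.36   (potassium (K₂O))
  0.01x2 ≥ 0.01   (sulfur)
  x1, x2, x3, x4 ≥ 0.
At the optimum only muriate of potash, triple superphosphate, calcium nitrate are positive (potassium nitrate = 0). There the nitrogen, potassium (K₂O), sulfur constraints are tight.
Solving gives x1 = 2.267, x2 = 1, x3 = 0.8125.
Objective = 0.81·2.267 + 0.85·1 + 0.97·0.8125 = 3.4744.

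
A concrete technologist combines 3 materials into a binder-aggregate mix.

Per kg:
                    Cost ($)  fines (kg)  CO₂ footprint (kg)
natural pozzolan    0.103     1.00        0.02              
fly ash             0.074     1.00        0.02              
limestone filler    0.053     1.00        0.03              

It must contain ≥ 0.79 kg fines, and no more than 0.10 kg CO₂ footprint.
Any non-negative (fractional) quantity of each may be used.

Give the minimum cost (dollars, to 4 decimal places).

This is a linear program. Let x1 = kg of natural pozzolan, x2 = kg of fly ash, x3 = kg of limestone filler.
Minimise 0.103x1 + 0.074x2 + 0.053x3 s.t.:
  1x1 + 1x2 + 1x3 ≥ 0.79   (fines)
  0.02x1 + 0.02x2 + 0.03x3 ≤ 0.1   (CO₂ footprint)
  x1, x2, x3 ≥ 0.
At the optimum only limestone filler is positive (natural pozzolan, fly ash = 0). There the fines constraint is tight.
That vertex is x3 = 0.79.
Total cost: 0.053·0.79 = 0.041870.

$0.0419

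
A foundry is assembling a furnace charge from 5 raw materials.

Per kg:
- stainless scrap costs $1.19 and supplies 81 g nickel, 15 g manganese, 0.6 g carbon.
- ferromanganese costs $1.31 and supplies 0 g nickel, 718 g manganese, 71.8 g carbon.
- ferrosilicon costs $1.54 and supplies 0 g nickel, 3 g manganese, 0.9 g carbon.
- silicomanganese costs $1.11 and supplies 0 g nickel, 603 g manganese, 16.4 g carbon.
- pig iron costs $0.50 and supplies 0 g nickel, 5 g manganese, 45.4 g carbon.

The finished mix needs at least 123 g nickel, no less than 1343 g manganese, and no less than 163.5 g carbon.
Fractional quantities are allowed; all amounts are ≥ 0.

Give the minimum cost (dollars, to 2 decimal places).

Treat it as an LP. Let x1 = kg of stainless scrap, x2 = kg of ferromanganese, x3 = kg of ferrosilicon, x4 = kg of silicomanganese, x5 = kg of pig iron.
min 1.19x1 + 1.31x2 + 1.54x3 + 1.11x4 + 0.5x5 s.t.:
  81x1 ≥ 123   (nickel)
  15x1 + 718x2 + 3x3 + 603x4 + 5x5 ≥ 1343   (manganese)
  0.6x1 + 71.8x2 + 0.9x3 + 16.4x4 + 45.4x5 ≥ 163.5   (carbon)
  x1, x2, x3, x4, x5 ≥ 0.
The cheapest feasible vertex uses only stainless scrap, ferromanganese, pig iron; ferrosilicon, silicomanganese are not used. The nickel, manganese, carbon requirements are met with equality.
Solving gives x1 = 1.519, x2 = 1.834, x5 = 0.6808.
Hence cost = 1.19·1.519 + 1.31·1.834 + 0.5·0.6808 = $4.5506.

$4.55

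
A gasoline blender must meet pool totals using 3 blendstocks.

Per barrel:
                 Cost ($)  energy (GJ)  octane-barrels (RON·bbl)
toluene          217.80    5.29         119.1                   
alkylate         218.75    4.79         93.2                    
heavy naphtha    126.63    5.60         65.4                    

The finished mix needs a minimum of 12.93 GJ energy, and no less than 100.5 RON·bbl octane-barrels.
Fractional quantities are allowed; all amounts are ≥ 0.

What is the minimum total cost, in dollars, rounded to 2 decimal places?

$292.38

Let x1 = barrels of toluene, x2 = barrels of alkylate, x3 = barrels of heavy naphtha.
Minimise 217.8x1 + 218.75x2 + 126.63x3 subject to:
  5.29x1 + 4.79x2 + 5.6x3 ≥ 12.93   (energy)
  119.1x1 + 93.2x2 + 65.4x3 ≥ 100.5   (octane-barrels)
  x1, x2, x3 ≥ 0.
The cheapest feasible vertex uses only heavy naphtha; toluene, alkylate are not used. There the energy constraint is tight.
Solving gives x3 = 2.3089.
Objective = 126.63·2.3089 = 292.3760.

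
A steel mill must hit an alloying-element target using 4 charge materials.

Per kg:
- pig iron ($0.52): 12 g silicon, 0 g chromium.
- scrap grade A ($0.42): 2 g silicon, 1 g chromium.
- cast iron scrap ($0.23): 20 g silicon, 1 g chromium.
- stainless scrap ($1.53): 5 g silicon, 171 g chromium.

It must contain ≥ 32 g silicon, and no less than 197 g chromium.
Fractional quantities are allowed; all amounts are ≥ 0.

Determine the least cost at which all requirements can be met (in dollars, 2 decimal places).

$2.05

Let x1 = kg of pig iron, x2 = kg of scrap grade A, x3 = kg of cast iron scrap, x4 = kg of stainless scrap.
Minimize 0.52x1 + 0.42x2 + 0.23x3 + 1.53x4 s.t.:
  12x1 + 2x2 + 20x3 + 5x4 ≥ 32   (silicon)
  1x2 + 1x3 + 171x4 ≥ 197   (chromium)
  x1, x2, x3, x4 ≥ 0.
The cheapest feasible vertex uses only cast iron scrap, stainless scrap; pig iron, scrap grade A are not used. Binding constraints: silicon and chromium.
So cast iron scrap = 1.314 kg, stainless scrap = 1.144 kg.
Hence cost = 0.23·1.314 + 1.53·1.144 = $2.0525.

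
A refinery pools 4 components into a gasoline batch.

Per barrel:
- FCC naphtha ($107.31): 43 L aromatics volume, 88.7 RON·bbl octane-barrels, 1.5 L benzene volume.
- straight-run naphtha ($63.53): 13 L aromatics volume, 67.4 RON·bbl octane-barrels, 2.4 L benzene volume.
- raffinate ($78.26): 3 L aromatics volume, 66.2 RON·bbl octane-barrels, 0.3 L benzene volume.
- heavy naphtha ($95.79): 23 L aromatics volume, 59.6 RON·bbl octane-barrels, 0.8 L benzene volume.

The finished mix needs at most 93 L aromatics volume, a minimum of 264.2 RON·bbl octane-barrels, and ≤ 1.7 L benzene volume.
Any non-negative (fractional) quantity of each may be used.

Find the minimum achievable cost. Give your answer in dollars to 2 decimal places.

$308.45

Treat it as an LP. Let x1 = barrels of FCC naphtha, x2 = barrels of straight-run naphtha, x3 = barrels of raffinate, x4 = barrels of heavy naphtha.
min 107.31x1 + 63.53x2 + 78.26x3 + 95.79x4 subject to:
  43x1 + 13x2 + 3x3 + 23x4 ≤ 93   (aromatics volume)
  88.7x1 + 67.4x2 + 66.2x3 + 59.6x4 ≥ 264.2   (octane-barrels)
  1.5x1 + 2.4x2 + 0.3x3 + 0.8x4 ≤ 1.7   (benzene volume)
  x1, x2, x3, x4 ≥ 0.
The cheapest feasible vertex uses only straight-run naphtha, raffinate; FCC naphtha, heavy naphtha are not used. Binding constraints: octane-barrels and benzene volume.
That vertex is x2 = 0.240012, x3 = 3.74657.
Total cost: 63.53·0.240012 + 78.26·3.74657 = 308.4545.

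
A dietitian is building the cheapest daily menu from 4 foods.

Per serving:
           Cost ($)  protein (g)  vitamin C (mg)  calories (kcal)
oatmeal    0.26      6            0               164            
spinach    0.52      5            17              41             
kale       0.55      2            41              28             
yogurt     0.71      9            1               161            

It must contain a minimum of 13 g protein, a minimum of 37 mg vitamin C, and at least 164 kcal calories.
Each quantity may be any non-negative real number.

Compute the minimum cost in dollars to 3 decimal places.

$0.981

Let x1 = servings of oatmeal, x2 = servings of spinach, x3 = servings of kale, x4 = servings of yogurt.
min 0.26x1 + 0.52x2 + 0.55x3 + 0.71x4 s.t.:
  6x1 + 5x2 + 2x3 + 9x4 ≥ 13   (protein)
  17x2 + 41x3 + 1x4 ≥ 37   (vitamin C)
  164x1 + 41x2 + 28x3 + 161x4 ≥ 164   (calories)
  x1, x2, x3, x4 ≥ 0.
The minimum-cost mix takes nothing from spinach, yogurt — only oatmeal, kale. Binding constraints: protein and vitamin C.
That vertex is x1 = 1.866, x3 = 0.9024.
Objective = 0.26·1.866 + 0.55·0.9024 = 0.98148.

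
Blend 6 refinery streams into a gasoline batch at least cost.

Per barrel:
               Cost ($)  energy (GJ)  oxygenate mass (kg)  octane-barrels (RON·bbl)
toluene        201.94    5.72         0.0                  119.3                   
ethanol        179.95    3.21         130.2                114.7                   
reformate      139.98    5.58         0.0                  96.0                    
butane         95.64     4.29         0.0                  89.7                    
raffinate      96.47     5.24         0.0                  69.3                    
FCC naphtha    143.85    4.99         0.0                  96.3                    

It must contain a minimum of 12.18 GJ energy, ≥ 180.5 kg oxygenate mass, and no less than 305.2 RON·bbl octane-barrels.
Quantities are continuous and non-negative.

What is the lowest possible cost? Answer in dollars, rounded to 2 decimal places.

Let x1 = barrels of toluene, x2 = barrels of ethanol, x3 = barrels of reformate, x4 = barrels of butane, x5 = barrels of raffinate, x6 = barrels of FCC naphtha.
Minimise 201.94x1 + 179.95x2 + 139.98x3 + 95.64x4 + 96.47x5 + 143.85x6 subject to:
  5.72x1 + 3.21x2 + 5.58x3 + 4.29x4 + 5.24x5 + 4.99x6 ≥ 12.18   (energy)
  130.2x2 ≥ 180.5   (oxygenate mass)
  119.3x1 + 114.7x2 + 96x3 + 89.7x4 + 69.3x5 + 96.3x6 ≥ 305.2   (octane-barrels)
  x1, x2, x3, x4, x5, x6 ≥ 0.
The cheapest feasible vertex uses only ethanol, butane, raffinate; toluene, reformate, FCC naphtha are not used. There the energy, oxygenate mass, octane-barrels constraints are tight.
That vertex is x2 = 1.38633, x4 = 1.33355, x5 = 0.383392.
Objective = 179.95·1.38633 + 95.64·1.33355 + 96.47·0.383392 = 413.9966.

$414.00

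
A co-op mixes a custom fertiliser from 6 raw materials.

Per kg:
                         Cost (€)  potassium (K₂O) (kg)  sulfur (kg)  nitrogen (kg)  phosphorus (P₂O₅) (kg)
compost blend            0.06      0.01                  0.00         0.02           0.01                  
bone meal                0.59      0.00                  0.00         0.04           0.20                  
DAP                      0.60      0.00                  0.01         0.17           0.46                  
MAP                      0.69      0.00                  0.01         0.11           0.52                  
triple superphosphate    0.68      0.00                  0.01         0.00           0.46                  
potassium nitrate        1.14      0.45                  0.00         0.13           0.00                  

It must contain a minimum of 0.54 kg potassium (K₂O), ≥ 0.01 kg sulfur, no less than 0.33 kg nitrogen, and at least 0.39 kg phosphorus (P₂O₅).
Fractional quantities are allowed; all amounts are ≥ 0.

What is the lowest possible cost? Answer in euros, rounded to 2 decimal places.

€1.98

Let x1 = kg of compost blend, x2 = kg of bone meal, x3 = kg of DAP, x4 = kg of MAP, x5 = kg of triple superphosphate, x6 = kg of potassium nitrate.
min 0.06x1 + 0.59x2 + 0.6x3 + 0.69x4 + 0.68x5 + 1.14x6 subject to:
  0.01x1 + 0.45x6 ≥ 0.54   (potassium (K₂O))
  0.01x3 + 0.01x4 + 0.01x5 ≥ 0.01   (sulfur)
  0.02x1 + 0.04x2 + 0.17x3 + 0.11x4 + 0.13x6 ≥ 0.33   (nitrogen)
  0.01x1 + 0.2x2 + 0.46x3 + 0.52x4 + 0.46x5 ≥ 0.39   (phosphorus (P₂O₅))
  x1, x2, x3, x4, x5, x6 ≥ 0.
At the optimum only compost blend, DAP, potassium nitrate are positive (bone meal, MAP, triple superphosphate = 0). Binding constraints: potassium (K₂O), sulfur, nitrogen.
So compost blend = 0.2338 kg, DAP = 1 kg, potassium nitrate = 1.195 kg.
Total cost: 0.06·0.2338 + 0.6·1 + 1.14·1.195 = 1.9763.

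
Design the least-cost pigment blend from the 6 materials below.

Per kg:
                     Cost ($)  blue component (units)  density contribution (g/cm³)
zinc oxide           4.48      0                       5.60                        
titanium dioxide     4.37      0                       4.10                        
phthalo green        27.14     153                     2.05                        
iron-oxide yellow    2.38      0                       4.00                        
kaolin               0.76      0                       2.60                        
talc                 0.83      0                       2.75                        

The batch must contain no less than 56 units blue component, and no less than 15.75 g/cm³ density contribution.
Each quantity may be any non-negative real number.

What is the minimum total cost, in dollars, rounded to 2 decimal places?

$14.32

Set it up as a linear program. Let x1 = kg of zinc oxide, x2 = kg of titanium dioxide, x3 = kg of phthalo green, x4 = kg of iron-oxide yellow, x5 = kg of kaolin, x6 = kg of talc.
min 4.48x1 + 4.37x2 + 27.14x3 + 2.38x4 + 0.76x5 + 0.83x6 with:
  153x3 ≥ 56   (blue component)
  5.6x1 + 4.1x2 + 2.05x3 + 4x4 + 2.6x5 + 2.75x6 ≥ 15.75   (density contribution)
  x1, x2, x3, x4, x5, x6 ≥ 0.
The minimum-cost mix takes nothing from zinc oxide, titanium dioxide, iron-oxide yellow, talc — only phthalo green, kaolin. The blue component and density contribution requirements are met with equality.
So phthalo green = 0.366 kg, kaolin = 5.769 kg.
Cost = 27.14·0.366 + 0.76·5.769 = 14.3177.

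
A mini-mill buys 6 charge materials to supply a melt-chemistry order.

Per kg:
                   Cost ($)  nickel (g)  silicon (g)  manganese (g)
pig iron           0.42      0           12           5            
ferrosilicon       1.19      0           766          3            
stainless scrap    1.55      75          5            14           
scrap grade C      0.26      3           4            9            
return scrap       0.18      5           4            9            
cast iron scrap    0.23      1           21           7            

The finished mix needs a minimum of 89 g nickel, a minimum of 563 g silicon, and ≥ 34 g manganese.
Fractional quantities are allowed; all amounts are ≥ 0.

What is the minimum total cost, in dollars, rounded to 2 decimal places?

Set it up as a linear program. Let x1 = kg of pig iron, x2 = kg of ferrosilicon, x3 = kg of stainless scrap, x4 = kg of scrap grade C, x5 = kg of return scrap, x6 = kg of cast iron scrap.
min 0.42x1 + 1.19x2 + 1.55x3 + 0.26x4 + 0.18x5 + 0.23x6 with:
  75x3 + 3x4 + 5x5 + 1x6 ≥ 89   (nickel)
  12x1 + 766x2 + 5x3 + 4x4 + 4x5 + 21x6 ≥ 563   (silicon)
  5x1 + 3x2 + 14x3 + 9x4 + 9x5 + 7x6 ≥ 34   (manganese)
  x1, x2, x3, x4, x5, x6 ≥ 0.
The minimum-cost mix takes nothing from pig iron, scrap grade C, cast iron scrap — only ferrosilicon, stainless scrap, return scrap. There the nickel, silicon, manganese constraints are tight.
That vertex is x2 = 0.7182, x3 = 1.061, x5 = 1.888.
Total cost: 1.19·0.7182 + 1.55·1.061 + 0.18·1.888 = 2.8390.

$2.84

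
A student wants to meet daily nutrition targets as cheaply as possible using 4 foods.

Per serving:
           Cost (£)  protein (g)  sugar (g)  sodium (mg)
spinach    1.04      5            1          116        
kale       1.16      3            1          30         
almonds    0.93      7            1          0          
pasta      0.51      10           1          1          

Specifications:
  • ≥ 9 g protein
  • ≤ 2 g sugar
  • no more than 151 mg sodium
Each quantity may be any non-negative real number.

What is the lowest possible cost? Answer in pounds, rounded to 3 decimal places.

£0.459

This is a linear program. Let x1 = servings of spinach, x2 = servings of kale, x3 = servings of almonds, x4 = servings of pasta.
Minimize 1.04x1 + 1.16x2 + 0.93x3 + 0.51x4 s.t.:
  5x1 + 3x2 + 7x3 + 10x4 ≥ 9   (protein)
  1x1 + 1x2 + 1x3 + 1x4 ≤ 2   (sugar)
  116x1 + 30x2 + 1x4 ≤ 151   (sodium)
  x1, x2, x3, x4 ≥ 0.
The minimum-cost mix takes nothing from spinach, kale, almonds — only pasta. Binding constraint: protein.
Solving gives x4 = 0.9.
Cost = 0.51·0.9 = 0.45900.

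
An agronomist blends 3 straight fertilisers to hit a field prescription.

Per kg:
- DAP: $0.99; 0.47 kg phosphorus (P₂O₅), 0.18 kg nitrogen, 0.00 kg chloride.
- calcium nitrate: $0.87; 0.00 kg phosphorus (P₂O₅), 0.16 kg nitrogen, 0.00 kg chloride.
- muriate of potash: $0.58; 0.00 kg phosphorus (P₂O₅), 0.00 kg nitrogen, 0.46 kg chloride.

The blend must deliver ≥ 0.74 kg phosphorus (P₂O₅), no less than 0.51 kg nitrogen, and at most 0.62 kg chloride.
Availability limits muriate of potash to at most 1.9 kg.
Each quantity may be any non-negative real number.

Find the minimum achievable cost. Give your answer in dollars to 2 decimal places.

$2.79

Let x1 = kg of DAP, x2 = kg of calcium nitrate, x3 = kg of muriate of potash.
min 0.99x1 + 0.87x2 + 0.58x3 subject to:
  0.47x1 ≥ 0.74   (phosphorus (P₂O₅))
  0.18x1 + 0.16x2 ≥ 0.51   (nitrogen)
  0.46x3 ≤ 0.62   (chloride)
  x3 ≤ 1.9
  x1, x2, x3 ≥ 0.
The cheapest feasible vertex uses only DAP, calcium nitrate; muriate of potash is not used. There the phosphorus (P₂O₅) and nitrogen constraints are tight.
So DAP = 1.574 kg, calcium nitrate = 1.416 kg.
Total cost: 0.99·1.574 + 0.87·1.416 = 2.7902.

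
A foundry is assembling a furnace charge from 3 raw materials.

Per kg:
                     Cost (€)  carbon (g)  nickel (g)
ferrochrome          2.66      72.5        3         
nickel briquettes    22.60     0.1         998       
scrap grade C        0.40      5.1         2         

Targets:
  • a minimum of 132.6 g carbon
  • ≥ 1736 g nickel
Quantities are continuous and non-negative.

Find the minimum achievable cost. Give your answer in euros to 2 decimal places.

€44.05

Let x1 = kg of ferrochrome, x2 = kg of nickel briquettes, x3 = kg of scrap grade C.
Minimise 2.66x1 + 22.6x2 + 0.4x3 with:
  72.5x1 + 0.1x2 + 5.1x3 ≥ 132.6   (carbon)
  3x1 + 998x2 + 2x3 ≥ 1736   (nickel)
  x1, x2, x3 ≥ 0.
The minimum-cost mix takes nothing from scrap grade C — only ferrochrome, nickel briquettes. The carbon and nickel requirements are met with equality.
Solving gives x1 = 1.827, x2 = 1.734.
Cost = 2.66·1.827 + 22.6·1.734 = 44.0482.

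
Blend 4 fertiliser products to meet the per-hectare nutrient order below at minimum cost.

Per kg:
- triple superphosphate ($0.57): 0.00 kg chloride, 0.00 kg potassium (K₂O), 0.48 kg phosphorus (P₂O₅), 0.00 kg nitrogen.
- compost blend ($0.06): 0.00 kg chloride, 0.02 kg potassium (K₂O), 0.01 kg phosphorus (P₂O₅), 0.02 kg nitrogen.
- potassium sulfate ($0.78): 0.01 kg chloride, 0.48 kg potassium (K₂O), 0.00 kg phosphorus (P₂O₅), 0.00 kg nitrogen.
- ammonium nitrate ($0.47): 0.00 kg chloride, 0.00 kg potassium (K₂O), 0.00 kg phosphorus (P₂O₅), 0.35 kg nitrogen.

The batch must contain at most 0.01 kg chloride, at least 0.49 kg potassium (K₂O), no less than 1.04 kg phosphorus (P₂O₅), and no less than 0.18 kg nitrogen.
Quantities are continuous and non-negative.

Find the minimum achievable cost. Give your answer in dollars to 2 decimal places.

Let x1 = kg of triple superphosphate, x2 = kg of compost blend, x3 = kg of potassium sulfate, x4 = kg of ammonium nitrate.
Minimize 0.57x1 + 0.06x2 + 0.78x3 + 0.47x4 s.t.:
  0.01x3 ≤ 0.01   (chloride)
  0.02x2 + 0.48x3 ≥ 0.49   (potassium (K₂O))
  0.48x1 + 0.01x2 ≥ 1.04   (phosphorus (P₂O₅))
  0.02x2 + 0.35x4 ≥ 0.18   (nitrogen)
  x1, x2, x3, x4 ≥ 0.
At the optimum only triple superphosphate, compost blend, potassium sulfate are positive (ammonium nitrate = 0). The potassium (K₂O), phosphorus (P₂O₅), nitrogen requirements are met with equality.
That vertex is x1 = 1.979, x2 = 9, x3 = 0.6458.
Total cost: 0.57·1.979 + 0.06·9 + 0.78·0.6458 = 2.1718.

$2.17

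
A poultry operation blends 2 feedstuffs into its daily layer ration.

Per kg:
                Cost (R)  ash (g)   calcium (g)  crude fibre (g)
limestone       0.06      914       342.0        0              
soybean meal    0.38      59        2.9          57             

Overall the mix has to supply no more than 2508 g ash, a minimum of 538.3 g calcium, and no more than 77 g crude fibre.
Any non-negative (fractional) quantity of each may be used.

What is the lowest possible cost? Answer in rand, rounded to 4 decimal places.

R0.0944

Treat it as an LP. Let x1 = kg of limestone, x2 = kg of soybean meal.
Minimize 0.06x1 + 0.38x2 s.t.:
  914x1 + 59x2 ≤ 2508   (ash)
  342x1 + 2.9x2 ≥ 538.3   (calcium)
  57x2 ≤ 77   (crude fibre)
  x1, x2 ≥ 0.
The cheapest feasible vertex uses only limestone; soybean meal is not used. The calcium requirement is met with equality.
Optimal quantities: limestone = 1.574 kg.
Cost = 0.06·1.574 = 0.094440.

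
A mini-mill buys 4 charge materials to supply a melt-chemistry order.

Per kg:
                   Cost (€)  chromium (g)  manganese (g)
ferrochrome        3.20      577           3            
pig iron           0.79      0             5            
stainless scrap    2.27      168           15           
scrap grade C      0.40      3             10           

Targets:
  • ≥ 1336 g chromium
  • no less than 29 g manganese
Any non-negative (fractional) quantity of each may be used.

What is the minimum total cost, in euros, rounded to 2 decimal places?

€8.26

Let x1 = kg of ferrochrome, x2 = kg of pig iron, x3 = kg of stainless scrap, x4 = kg of scrap grade C.
min 3.2x1 + 0.79x2 + 2.27x3 + 0.4x4 s.t.:
  577x1 + 168x3 + 3x4 ≥ 1336   (chromium)
  3x1 + 5x2 + 15x3 + 10x4 ≥ 29   (manganese)
  x1, x2, x3, x4 ≥ 0.
At the optimum only ferrochrome, scrap grade C are positive (pig iron, stainless scrap = 0). There the chromium and manganese constraints are tight.
Solving gives x1 = 2.304, x4 = 2.209.
Total cost: 3.2·2.304 + 0.4·2.209 = 8.2564.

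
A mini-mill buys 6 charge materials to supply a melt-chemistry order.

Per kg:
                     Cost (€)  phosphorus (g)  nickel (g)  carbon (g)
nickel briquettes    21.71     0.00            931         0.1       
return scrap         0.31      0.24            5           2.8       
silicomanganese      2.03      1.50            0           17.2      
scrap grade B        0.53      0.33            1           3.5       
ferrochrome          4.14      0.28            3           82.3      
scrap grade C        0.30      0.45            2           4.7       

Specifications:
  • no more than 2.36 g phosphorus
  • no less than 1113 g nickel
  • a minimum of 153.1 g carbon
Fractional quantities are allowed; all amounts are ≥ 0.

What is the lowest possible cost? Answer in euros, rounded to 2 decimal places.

Set it up as a linear program. Let x1 = kg of nickel briquettes, x2 = kg of return scrap, x3 = kg of silicomanganese, x4 = kg of scrap grade B, x5 = kg of ferrochrome, x6 = kg of scrap grade C.
Minimise 21.71x1 + 0.31x2 + 2.03x3 + 0.53x4 + 4.14x5 + 0.3x6 subject to:
  0.24x2 + 1.5x3 + 0.33x4 + 0.28x5 + 0.45x6 ≤ 2.36   (phosphorus)
  931x1 + 5x2 + 1x4 + 3x5 + 2x6 ≥ 1113   (nickel)
  0.1x1 + 2.8x2 + 17.2x3 + 3.5x4 + 82.3x5 + 4.7x6 ≥ 153.1   (carbon)
  x1, x2, x3, x4, x5, x6 ≥ 0.
At the optimum only nickel briquettes, ferrochrome are positive (return scrap, silicomanganese, scrap grade B, scrap grade C = 0). Binding constraints: nickel and carbon.
Optimal quantities: nickel briquettes = 1.1895 kg, ferrochrome = 1.8588 kg.
Objective = 21.71·1.1895 + 4.14·1.8588 = 33.5195.

€33.52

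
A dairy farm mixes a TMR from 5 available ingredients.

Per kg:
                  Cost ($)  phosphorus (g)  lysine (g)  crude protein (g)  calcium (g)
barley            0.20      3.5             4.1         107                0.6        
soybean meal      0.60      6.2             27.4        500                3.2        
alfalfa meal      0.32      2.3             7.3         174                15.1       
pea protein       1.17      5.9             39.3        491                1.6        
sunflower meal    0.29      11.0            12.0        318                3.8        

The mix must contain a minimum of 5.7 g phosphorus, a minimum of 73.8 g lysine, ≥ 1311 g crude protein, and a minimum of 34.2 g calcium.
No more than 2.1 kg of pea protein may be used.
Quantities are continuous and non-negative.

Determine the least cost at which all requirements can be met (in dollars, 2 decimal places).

$1.90

Set it up as a linear program. Let x1 = kg of barley, x2 = kg of soybean meal, x3 = kg of alfalfa meal, x4 = kg of pea protein, x5 = kg of sunflower meal.
Minimise 0.2x1 + 0.6x2 + 0.32x3 + 1.17x4 + 0.29x5 subject to:
  3.5x1 + 6.2x2 + 2.3x3 + 5.9x4 + 11x5 ≥ 5.7   (phosphorus)
  4.1x1 + 27.4x2 + 7.3x3 + 39.3x4 + 12x5 ≥ 73.8   (lysine)
  107x1 + 500x2 + 174x3 + 491x4 + 318x5 ≥ 1311   (crude protein)
  0.6x1 + 3.2x2 + 15.1x3 + 1.6x4 + 3.8x5 ≥ 34.2   (calcium)
  x4 ≤ 2.1
  x1, x2, x3, x4, x5 ≥ 0.
The minimum-cost mix takes nothing from barley, pea protein, sunflower meal — only soybean meal, alfalfa meal. Binding constraints: lysine and calcium.
That vertex is x2 = 2.215, x3 = 1.795.
Cost = 0.6·2.215 + 0.32·1.795 = 1.9034.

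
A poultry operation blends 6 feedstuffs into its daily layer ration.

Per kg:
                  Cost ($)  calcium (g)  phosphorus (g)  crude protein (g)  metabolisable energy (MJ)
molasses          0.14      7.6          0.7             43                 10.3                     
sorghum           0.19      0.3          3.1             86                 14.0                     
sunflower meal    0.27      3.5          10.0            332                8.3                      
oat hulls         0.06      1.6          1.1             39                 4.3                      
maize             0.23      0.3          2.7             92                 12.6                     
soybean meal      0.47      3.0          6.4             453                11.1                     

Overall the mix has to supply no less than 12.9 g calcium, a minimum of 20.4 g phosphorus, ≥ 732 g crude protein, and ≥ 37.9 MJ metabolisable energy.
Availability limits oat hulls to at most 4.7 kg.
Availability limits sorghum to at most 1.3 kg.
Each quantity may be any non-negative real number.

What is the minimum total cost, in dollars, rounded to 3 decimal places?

$0.768

Set it up as a linear program. Let x1 = kg of molasses, x2 = kg of sorghum, x3 = kg of sunflower meal, x4 = kg of oat hulls, x5 = kg of maize, x6 = kg of soybean meal.
Minimise 0.14x1 + 0.19x2 + 0.27x3 + 0.06x4 + 0.23x5 + 0.47x6 s.t.:
  7.6x1 + 0.3x2 + 3.5x3 + 1.6x4 + 0.3x5 + 3x6 ≥ 12.9   (calcium)
  0.7x1 + 3.1x2 + 10x3 + 1.1x4 + 2.7x5 + 6.4x6 ≥ 20.4   (phosphorus)
  43x1 + 86x2 + 332x3 + 39x4 + 92x5 + 453x6 ≥ 732   (crude protein)
  10.3x1 + 14x2 + 8.3x3 + 4.3x4 + 12.6x5 + 11.1x6 ≥ 37.9   (metabolisable energy)
  x4 ≤ 4.7
  x2 ≤ 1.3
  x1, x2, x3, x4, x5, x6 ≥ 0.
The minimum-cost mix takes nothing from molasses, maize, soybean meal — only sorghum, sunflower meal, oat hulls. There the crude protein, metabolisable energy, the oat hulls cap constraints are tight.
Optimal quantities: sorghum = 0.33523 kg, sunflower meal = 1.5659 kg, oat hulls = 4.7 kg.
Hence cost = 0.19·0.33523 + 0.27·1.5659 + 0.06·4.7 = $0.76849.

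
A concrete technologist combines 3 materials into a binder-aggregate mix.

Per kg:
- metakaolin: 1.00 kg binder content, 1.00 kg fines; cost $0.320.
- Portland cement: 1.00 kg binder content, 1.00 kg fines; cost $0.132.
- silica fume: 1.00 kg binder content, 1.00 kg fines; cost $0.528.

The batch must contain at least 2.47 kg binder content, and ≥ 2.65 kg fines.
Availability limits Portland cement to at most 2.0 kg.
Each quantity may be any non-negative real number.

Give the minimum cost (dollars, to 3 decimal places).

$0.472

This is a linear program. Let x1 = kg of metakaolin, x2 = kg of Portland cement, x3 = kg of silica fume.
Minimize 0.32x1 + 0.132x2 + 0.528x3 subject to:
  1x1 + 1x2 + 1x3 ≥ 2.47   (binder content)
  1x1 + 1x2 + 1x3 ≥ 2.65   (fines)
  x2 ≤ 2
  x1, x2, x3 ≥ 0.
The minimum-cost mix takes nothing from silica fume — only metakaolin, Portland cement. There the fines and the Portland cement cap constraints are tight.
That vertex is x1 = 0.65, x2 = 2.
Hence cost = 0.32·0.65 + 0.132·2 = $0.47200.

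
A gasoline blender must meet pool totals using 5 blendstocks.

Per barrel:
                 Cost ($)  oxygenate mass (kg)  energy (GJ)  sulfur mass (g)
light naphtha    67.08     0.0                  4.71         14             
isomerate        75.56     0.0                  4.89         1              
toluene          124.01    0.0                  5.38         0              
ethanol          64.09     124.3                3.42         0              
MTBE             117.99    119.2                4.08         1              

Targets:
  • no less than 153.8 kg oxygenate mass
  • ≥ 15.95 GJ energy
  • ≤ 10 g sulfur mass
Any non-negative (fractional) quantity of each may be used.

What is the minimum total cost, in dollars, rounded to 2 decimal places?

Treat it as an LP. Let x1 = barrels of light naphtha, x2 = barrels of isomerate, x3 = barrels of toluene, x4 = barrels of ethanol, x5 = barrels of MTBE.
Minimise 67.08x1 + 75.56x2 + 124.01x3 + 64.09x4 + 117.99x5 s.t.:
  124.3x4 + 119.2x5 ≥ 153.8   (oxygenate mass)
  4.71x1 + 4.89x2 + 5.38x3 + 3.42x4 + 4.08x5 ≥ 15.95   (energy)
  14x1 + 1x2 + 1x5 ≤ 10   (sulfur mass)
  x1, x2, x3, x4, x5 ≥ 0.
The optimal basis is {light naphtha, isomerate, ethanol}; toluene, MTBE drop out. There the oxygenate mass, energy, sulfur mass constraints are tight.
Solving gives x1 = 0.5832, x2 = 1.835, x4 = 1.237.
Cost = 67.08·0.5832 + 75.56·1.835 + 64.09·1.237 = 257.0530.

$257.05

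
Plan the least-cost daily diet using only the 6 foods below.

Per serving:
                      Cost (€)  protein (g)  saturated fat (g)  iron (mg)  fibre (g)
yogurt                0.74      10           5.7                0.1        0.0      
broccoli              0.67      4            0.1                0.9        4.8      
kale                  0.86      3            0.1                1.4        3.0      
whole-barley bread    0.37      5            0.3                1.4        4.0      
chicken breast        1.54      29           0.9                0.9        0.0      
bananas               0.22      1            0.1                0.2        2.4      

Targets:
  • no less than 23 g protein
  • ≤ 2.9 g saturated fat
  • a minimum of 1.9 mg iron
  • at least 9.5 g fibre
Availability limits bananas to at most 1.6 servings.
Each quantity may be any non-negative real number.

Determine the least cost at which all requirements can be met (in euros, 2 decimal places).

Let x1 = servings of yogurt, x2 = servings of broccoli, x3 = servings of kale, x4 = servings of whole-barley bread, x5 = servings of chicken breast, x6 = servings of bananas.
min 0.74x1 + 0.67x2 + 0.86x3 + 0.37x4 + 1.54x5 + 0.22x6 subject to:
  10x1 + 4x2 + 3x3 + 5x4 + 29x5 + 1x6 ≥ 23   (protein)
  5.7x1 + 0.1x2 + 0.1x3 + 0.3x4 + 0.9x5 + 0.1x6 ≤ 2.9   (saturated fat)
  0.1x1 + 0.9x2 + 1.4x3 + 1.4x4 + 0.9x5 + 0.2x6 ≥ 1.9   (iron)
  4.8x2 + 3x3 + 4x4 + 2.4x6 ≥ 9.5   (fibre)
  x6 ≤ 1.6
  x1, x2, x3, x4, x5, x6 ≥ 0.
At the optimum only whole-barley bread, chicken breast are positive (yogurt, broccoli, kale, bananas = 0). Binding constraints: protein and fibre.
Optimal quantities: whole-barley bread = 2.375 servings, chicken breast = 0.3836 servings.
Hence cost = 0.37·2.375 + 1.54·0.3836 = €1.4695.

€1.47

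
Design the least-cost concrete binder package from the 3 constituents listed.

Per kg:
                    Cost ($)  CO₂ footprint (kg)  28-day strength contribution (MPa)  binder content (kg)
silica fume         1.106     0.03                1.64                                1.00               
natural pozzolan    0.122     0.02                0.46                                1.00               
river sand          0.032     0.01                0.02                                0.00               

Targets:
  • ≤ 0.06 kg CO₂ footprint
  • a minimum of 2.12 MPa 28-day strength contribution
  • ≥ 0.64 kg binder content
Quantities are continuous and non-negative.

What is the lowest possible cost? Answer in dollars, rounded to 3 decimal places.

Set it up as a linear program. Let x1 = kg of silica fume, x2 = kg of natural pozzolan, x3 = kg of river sand.
min 1.106x1 + 0.122x2 + 0.032x3 with:
  0.03x1 + 0.02x2 + 0.01x3 ≤ 0.06   (CO₂ footprint)
  1.64x1 + 0.46x2 + 0.02x3 ≥ 2.12   (28-day strength contribution)
  1x1 + 1x2 ≥ 0.64   (binder content)
  x1, x2, x3 ≥ 0.
The cheapest feasible vertex uses only silica fume, natural pozzolan; river sand is not used. The CO₂ footprint and 28-day strength contribution requirements are met with equality.
So silica fume = 0.7789 kg, natural pozzolan = 1.832 kg.
Objective = 1.106·0.7789 + 0.122·1.832 = 1.08497.

$1.085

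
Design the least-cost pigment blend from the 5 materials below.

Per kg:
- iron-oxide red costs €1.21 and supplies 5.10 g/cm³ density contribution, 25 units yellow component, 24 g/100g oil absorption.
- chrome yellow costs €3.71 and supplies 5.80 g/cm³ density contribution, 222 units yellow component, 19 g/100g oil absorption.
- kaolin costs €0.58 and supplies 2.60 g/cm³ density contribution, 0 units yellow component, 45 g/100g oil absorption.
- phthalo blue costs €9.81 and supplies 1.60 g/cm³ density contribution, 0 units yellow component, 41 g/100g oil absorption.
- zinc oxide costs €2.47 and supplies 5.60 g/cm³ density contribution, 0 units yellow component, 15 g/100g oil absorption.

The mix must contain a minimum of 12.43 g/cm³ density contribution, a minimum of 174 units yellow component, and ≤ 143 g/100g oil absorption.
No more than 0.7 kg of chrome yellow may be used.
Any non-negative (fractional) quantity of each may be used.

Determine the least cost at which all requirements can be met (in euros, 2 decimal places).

€4.31

This is a linear program. Let x1 = kg of iron-oxide red, x2 = kg of chrome yellow, x3 = kg of kaolin, x4 = kg of phthalo blue, x5 = kg of zinc oxide.
min 1.21x1 + 3.71x2 + 0.58x3 + 9.81x4 + 2.47x5 s.t.:
  5.1x1 + 5.8x2 + 2.6x3 + 1.6x4 + 5.6x5 ≥ 12.43   (density contribution)
  25x1 + 222x2 ≥ 174   (yellow component)
  24x1 + 19x2 + 45x3 + 41x4 + 15x5 ≤ 143   (oil absorption)
  x2 ≤ 0.7
  x1, x2, x3, x4, x5 ≥ 0.
The cheapest feasible vertex uses only iron-oxide red, chrome yellow; kaolin, phthalo blue, zinc oxide are not used. The density contribution and yellow component requirements are met with equality.
That vertex is x1 = 1.773, x2 = 0.5841.
Objective = 1.21·1.773 + 3.71·0.5841 = 4.3123.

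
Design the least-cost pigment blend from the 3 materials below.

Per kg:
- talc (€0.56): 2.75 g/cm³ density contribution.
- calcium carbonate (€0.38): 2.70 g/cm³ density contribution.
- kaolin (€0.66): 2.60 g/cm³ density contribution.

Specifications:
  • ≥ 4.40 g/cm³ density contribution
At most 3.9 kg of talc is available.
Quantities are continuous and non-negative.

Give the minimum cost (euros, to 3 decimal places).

Treat it as an LP. Let x1 = kg of talc, x2 = kg of calcium carbonate, x3 = kg of kaolin.
Minimise 0.56x1 + 0.38x2 + 0.66x3 s.t.:
  2.75x1 + 2.7x2 + 2.6x3 ≥ 4.4   (density contribution)
  x1 ≤ 3.9
  x1, x2, x3 ≥ 0.
The cheapest feasible vertex uses only calcium carbonate; talc, kaolin are not used. The density contribution requirement is met with equality.
Solving gives x2 = 1.63.
Hence cost = 0.38·1.63 = €0.61940.

€0.619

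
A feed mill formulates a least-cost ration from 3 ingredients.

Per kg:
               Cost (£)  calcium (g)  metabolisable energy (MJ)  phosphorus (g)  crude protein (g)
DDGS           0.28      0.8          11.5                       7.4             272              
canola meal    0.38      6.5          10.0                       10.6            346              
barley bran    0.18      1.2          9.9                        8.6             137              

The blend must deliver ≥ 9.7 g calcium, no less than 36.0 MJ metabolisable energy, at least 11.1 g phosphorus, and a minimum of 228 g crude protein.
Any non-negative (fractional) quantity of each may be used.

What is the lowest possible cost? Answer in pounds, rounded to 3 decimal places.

Let x1 = kg of DDGS, x2 = kg of canola meal, x3 = kg of barley bran.
min 0.28x1 + 0.38x2 + 0.18x3 with:
  0.8x1 + 6.5x2 + 1.2x3 ≥ 9.7   (calcium)
  11.5x1 + 10x2 + 9.9x3 ≥ 36   (metabolisable energy)
  7.4x1 + 10.6x2 + 8.6x3 ≥ 11.1   (phosphorus)
  272x1 + 346x2 + 137x3 ≥ 228   (crude protein)
  x1, x2, x3 ≥ 0.
The cheapest feasible vertex uses only canola meal, barley bran; DDGS is not used. Binding constraints: calcium and metabolisable energy.
Solving gives x2 = 1.0092, x3 = 2.617.
Hence cost = 0.38·1.0092 + 0.18·2.617 = £0.85456.

£0.855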